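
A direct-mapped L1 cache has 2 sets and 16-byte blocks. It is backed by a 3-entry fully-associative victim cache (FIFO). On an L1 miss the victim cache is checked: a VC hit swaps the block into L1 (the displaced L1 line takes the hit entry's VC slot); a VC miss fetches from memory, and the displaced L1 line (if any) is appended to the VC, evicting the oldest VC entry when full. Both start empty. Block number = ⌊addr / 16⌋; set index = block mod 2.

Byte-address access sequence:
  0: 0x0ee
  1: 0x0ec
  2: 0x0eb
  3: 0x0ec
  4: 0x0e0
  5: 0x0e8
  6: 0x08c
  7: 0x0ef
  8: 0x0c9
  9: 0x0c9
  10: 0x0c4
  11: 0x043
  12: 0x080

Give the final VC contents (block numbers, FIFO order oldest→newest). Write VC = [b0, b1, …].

  [0] addr=0xee blk=14 s=0: MISS | VC []
  [1] addr=0xec blk=14 s=0: L1-HIT | VC []
  [2] addr=0xeb blk=14 s=0: L1-HIT | VC []
  [3] addr=0xec blk=14 s=0: L1-HIT | VC []
  [4] addr=0xe0 blk=14 s=0: L1-HIT | VC []
  [5] addr=0xe8 blk=14 s=0: L1-HIT | VC []
  [6] addr=0x8c blk=8 s=0: MISS | VC [14]
  [7] addr=0xef blk=14 s=0: VC-HIT | VC [8]
  [8] addr=0xc9 blk=12 s=0: MISS | VC [8, 14]
  [9] addr=0xc9 blk=12 s=0: L1-HIT | VC [8, 14]
  [10] addr=0xc4 blk=12 s=0: L1-HIT | VC [8, 14]
  [11] addr=0x43 blk=4 s=0: MISS | VC [8, 14, 12]
  [12] addr=0x80 blk=8 s=0: VC-HIT | VC [4, 14, 12]

VC = [4, 14, 12]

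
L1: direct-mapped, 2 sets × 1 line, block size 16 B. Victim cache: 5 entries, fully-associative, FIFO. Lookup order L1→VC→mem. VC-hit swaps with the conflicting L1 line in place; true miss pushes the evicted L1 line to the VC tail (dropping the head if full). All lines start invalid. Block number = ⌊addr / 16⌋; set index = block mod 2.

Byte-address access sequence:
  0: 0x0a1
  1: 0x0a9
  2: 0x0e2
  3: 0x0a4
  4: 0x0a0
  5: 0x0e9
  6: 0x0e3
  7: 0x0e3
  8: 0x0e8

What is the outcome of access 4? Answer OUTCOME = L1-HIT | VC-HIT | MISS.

  [0] addr=0xa1 blk=10 s=0: MISS | VC []
  [1] addr=0xa9 blk=10 s=0: L1-HIT | VC []
  [2] addr=0xe2 blk=14 s=0: MISS | VC [10]
  [3] addr=0xa4 blk=10 s=0: VC-HIT | VC [14]
  [4] addr=0xa0 blk=10 s=0: L1-HIT | VC [14]
  [5] addr=0xe9 blk=14 s=0: VC-HIT | VC [10]
  [6] addr=0xe3 blk=14 s=0: L1-HIT | VC [10]
  [7] addr=0xe3 blk=14 s=0: L1-HIT | VC [10]
  [8] addr=0xe8 blk=14 s=0: L1-HIT | VC [10]

OUTCOME = L1-HIT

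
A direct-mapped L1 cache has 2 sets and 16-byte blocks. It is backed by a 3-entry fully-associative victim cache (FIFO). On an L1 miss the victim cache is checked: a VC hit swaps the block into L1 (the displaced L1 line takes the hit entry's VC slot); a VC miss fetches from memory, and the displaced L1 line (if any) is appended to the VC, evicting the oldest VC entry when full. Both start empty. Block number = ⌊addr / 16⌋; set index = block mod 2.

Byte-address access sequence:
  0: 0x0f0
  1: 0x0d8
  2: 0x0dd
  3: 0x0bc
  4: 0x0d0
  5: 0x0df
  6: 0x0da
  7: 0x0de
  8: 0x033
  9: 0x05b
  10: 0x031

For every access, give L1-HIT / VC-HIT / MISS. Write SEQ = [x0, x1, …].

SEQ = [MISS, MISS, L1-HIT, MISS, VC-HIT, L1-HIT, L1-HIT, L1-HIT, MISS, MISS, VC-HIT]

#0 0xf0→b15/s1 MISS; vc=[]
#1 0xd8→b13/s1 MISS; vc=[15]
#2 0xdd→b13/s1 L1-HIT; vc=[15]
#3 0xbc→b11/s1 MISS; vc=[15,13]
#4 0xd0→b13/s1 VC-HIT; vc=[15,11]
#5 0xdf→b13/s1 L1-HIT; vc=[15,11]
#6 0xda→b13/s1 L1-HIT; vc=[15,11]
#7 0xde→b13/s1 L1-HIT; vc=[15,11]
#8 0x33→b3/s1 MISS; vc=[15,11,13]
#9 0x5b→b5/s1 MISS; vc=[11,13,3]
#10 0x31→b3/s1 VC-HIT; vc=[11,13,5]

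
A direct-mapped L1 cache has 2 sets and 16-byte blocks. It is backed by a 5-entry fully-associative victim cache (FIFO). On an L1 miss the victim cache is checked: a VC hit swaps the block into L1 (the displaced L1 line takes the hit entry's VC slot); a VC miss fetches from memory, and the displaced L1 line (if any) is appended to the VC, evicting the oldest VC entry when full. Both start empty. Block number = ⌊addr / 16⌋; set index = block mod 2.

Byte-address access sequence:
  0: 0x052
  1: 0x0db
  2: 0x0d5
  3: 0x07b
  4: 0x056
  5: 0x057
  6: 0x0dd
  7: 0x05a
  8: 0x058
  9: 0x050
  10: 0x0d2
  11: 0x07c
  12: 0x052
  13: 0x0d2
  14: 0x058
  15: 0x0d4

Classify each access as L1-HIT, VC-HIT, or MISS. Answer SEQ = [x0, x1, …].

SEQ = [MISS, MISS, L1-HIT, MISS, VC-HIT, L1-HIT, VC-HIT, VC-HIT, L1-HIT, L1-HIT, VC-HIT, VC-HIT, VC-HIT, VC-HIT, VC-HIT, VC-HIT]

  [0] addr=0x52 blk=5 s=1: MISS | VC []
  [1] addr=0xdb blk=13 s=1: MISS | VC [5]
  [2] addr=0xd5 blk=13 s=1: L1-HIT | VC [5]
  [3] addr=0x7b blk=7 s=1: MISS | VC [5, 13]
  [4] addr=0x56 blk=5 s=1: VC-HIT | VC [7, 13]
  [5] addr=0x57 blk=5 s=1: L1-HIT | VC [7, 13]
  [6] addr=0xdd blk=13 s=1: VC-HIT | VC [7, 5]
  [7] addr=0x5a blk=5 s=1: VC-HIT | VC [7, 13]
  [8] addr=0x58 blk=5 s=1: L1-HIT | VC [7, 13]
  [9] addr=0x50 blk=5 s=1: L1-HIT | VC [7, 13]
  [10] addr=0xd2 blk=13 s=1: VC-HIT | VC [7, 5]
  [11] addr=0x7c blk=7 s=1: VC-HIT | VC [13, 5]
  [12] addr=0x52 blk=5 s=1: VC-HIT | VC [13, 7]
  [13] addr=0xd2 blk=13 s=1: VC-HIT | VC [5, 7]
  [14] addr=0x58 blk=5 s=1: VC-HIT | VC [13, 7]
  [15] addr=0xd4 blk=13 s=1: VC-HIT | VC [5, 7]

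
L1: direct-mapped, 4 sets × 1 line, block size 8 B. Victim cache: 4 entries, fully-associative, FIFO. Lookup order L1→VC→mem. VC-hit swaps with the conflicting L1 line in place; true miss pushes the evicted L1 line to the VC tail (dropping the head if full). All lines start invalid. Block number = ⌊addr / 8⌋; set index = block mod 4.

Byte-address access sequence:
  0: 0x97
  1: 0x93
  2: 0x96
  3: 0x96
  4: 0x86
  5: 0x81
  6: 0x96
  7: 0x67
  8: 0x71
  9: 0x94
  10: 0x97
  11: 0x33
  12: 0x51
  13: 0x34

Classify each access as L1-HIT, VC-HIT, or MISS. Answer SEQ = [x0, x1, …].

SEQ = [MISS, L1-HIT, L1-HIT, L1-HIT, MISS, L1-HIT, L1-HIT, MISS, MISS, VC-HIT, L1-HIT, MISS, MISS, VC-HIT]

0: 0x97 (blk 18, set 2) → MISS  vc=[]
1: 0x93 (blk 18, set 2) → L1-HIT  vc=[]
2: 0x96 (blk 18, set 2) → L1-HIT  vc=[]
3: 0x96 (blk 18, set 2) → L1-HIT  vc=[]
4: 0x86 (blk 16, set 0) → MISS  vc=[]
5: 0x81 (blk 16, set 0) → L1-HIT  vc=[]
6: 0x96 (blk 18, set 2) → L1-HIT  vc=[]
7: 0x67 (blk 12, set 0) → MISS  vc=[16]
8: 0x71 (blk 14, set 2) → MISS  vc=[16, 18]
9: 0x94 (blk 18, set 2) → VC-HIT  vc=[16, 14]
10: 0x97 (blk 18, set 2) → L1-HIT  vc=[16, 14]
11: 0x33 (blk 6, set 2) → MISS  vc=[16, 14, 18]
12: 0x51 (blk 10, set 2) → MISS  vc=[16, 14, 18, 6]
13: 0x34 (blk 6, set 2) → VC-HIT  vc=[16, 14, 18, 10]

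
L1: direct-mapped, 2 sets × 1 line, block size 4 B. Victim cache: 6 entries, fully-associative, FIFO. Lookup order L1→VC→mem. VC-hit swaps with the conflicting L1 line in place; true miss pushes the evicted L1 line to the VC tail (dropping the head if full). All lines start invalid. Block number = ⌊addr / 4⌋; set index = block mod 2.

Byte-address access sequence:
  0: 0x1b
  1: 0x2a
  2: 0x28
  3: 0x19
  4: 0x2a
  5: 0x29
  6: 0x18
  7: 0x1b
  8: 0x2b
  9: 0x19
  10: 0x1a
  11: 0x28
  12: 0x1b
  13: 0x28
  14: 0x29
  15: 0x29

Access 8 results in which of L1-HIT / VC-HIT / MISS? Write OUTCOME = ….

0: 0x1b (blk 6, set 0) → MISS  vc=[]
1: 0x2a (blk 10, set 0) → MISS  vc=[6]
2: 0x28 (blk 10, set 0) → L1-HIT  vc=[6]
3: 0x19 (blk 6, set 0) → VC-HIT  vc=[10]
4: 0x2a (blk 10, set 0) → VC-HIT  vc=[6]
5: 0x29 (blk 10, set 0) → L1-HIT  vc=[6]
6: 0x18 (blk 6, set 0) → VC-HIT  vc=[10]
7: 0x1b (blk 6, set 0) → L1-HIT  vc=[10]
8: 0x2b (blk 10, set 0) → VC-HIT  vc=[6]
9: 0x19 (blk 6, set 0) → VC-HIT  vc=[10]
10: 0x1a (blk 6, set 0) → L1-HIT  vc=[10]
11: 0x28 (blk 10, set 0) → VC-HIT  vc=[6]
12: 0x1b (blk 6, set 0) → VC-HIT  vc=[10]
13: 0x28 (blk 10, set 0) → VC-HIT  vc=[6]
14: 0x29 (blk 10, set 0) → L1-HIT  vc=[6]
15: 0x29 (blk 10, set 0) → L1-HIT  vc=[6]

OUTCOME = VC-HIT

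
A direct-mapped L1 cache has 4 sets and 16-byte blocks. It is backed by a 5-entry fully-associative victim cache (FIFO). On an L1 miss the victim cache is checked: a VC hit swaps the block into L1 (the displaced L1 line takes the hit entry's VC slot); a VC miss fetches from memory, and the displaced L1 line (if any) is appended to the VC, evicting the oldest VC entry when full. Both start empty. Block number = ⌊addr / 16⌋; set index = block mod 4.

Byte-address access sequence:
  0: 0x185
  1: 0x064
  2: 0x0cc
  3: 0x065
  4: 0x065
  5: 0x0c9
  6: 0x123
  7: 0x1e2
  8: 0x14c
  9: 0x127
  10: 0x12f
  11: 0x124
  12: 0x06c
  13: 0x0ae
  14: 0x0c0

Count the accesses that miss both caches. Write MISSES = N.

  [0] addr=0x185 blk=24 s=0: MISS | VC []
  [1] addr=0x64 blk=6 s=2: MISS | VC []
  [2] addr=0xcc blk=12 s=0: MISS | VC [24]
  [3] addr=0x65 blk=6 s=2: L1-HIT | VC [24]
  [4] addr=0x65 blk=6 s=2: L1-HIT | VC [24]
  [5] addr=0xc9 blk=12 s=0: L1-HIT | VC [24]
  [6] addr=0x123 blk=18 s=2: MISS | VC [24, 6]
  [7] addr=0x1e2 blk=30 s=2: MISS | VC [24, 6, 18]
  [8] addr=0x14c blk=20 s=0: MISS | VC [24, 6, 18, 12]
  [9] addr=0x127 blk=18 s=2: VC-HIT | VC [24, 6, 30, 12]
  [10] addr=0x12f blk=18 s=2: L1-HIT | VC [24, 6, 30, 12]
  [11] addr=0x124 blk=18 s=2: L1-HIT | VC [24, 6, 30, 12]
  [12] addr=0x6c blk=6 s=2: VC-HIT | VC [24, 18, 30, 12]
  [13] addr=0xae blk=10 s=2: MISS | VC [24, 18, 30, 12, 6]
  [14] addr=0xc0 blk=12 s=0: VC-HIT | VC [24, 18, 30, 20, 6]

MISSES = 7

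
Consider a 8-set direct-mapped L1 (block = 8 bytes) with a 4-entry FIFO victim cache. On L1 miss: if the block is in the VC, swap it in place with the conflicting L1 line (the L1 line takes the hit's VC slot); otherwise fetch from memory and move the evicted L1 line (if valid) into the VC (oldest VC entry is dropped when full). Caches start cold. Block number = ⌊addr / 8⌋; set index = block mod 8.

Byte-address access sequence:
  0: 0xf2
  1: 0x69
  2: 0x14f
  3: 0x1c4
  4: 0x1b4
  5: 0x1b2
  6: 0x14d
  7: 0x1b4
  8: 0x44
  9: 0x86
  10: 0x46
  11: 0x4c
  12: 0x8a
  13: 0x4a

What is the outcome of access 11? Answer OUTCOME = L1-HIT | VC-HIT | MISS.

OUTCOME = MISS

#0 0xf2→b30/s6 MISS; vc=[]
#1 0x69→b13/s5 MISS; vc=[]
#2 0x14f→b41/s1 MISS; vc=[]
#3 0x1c4→b56/s0 MISS; vc=[]
#4 0x1b4→b54/s6 MISS; vc=[30]
#5 0x1b2→b54/s6 L1-HIT; vc=[30]
#6 0x14d→b41/s1 L1-HIT; vc=[30]
#7 0x1b4→b54/s6 L1-HIT; vc=[30]
#8 0x44→b8/s0 MISS; vc=[30,56]
#9 0x86→b16/s0 MISS; vc=[30,56,8]
#10 0x46→b8/s0 VC-HIT; vc=[30,56,16]
#11 0x4c→b9/s1 MISS; vc=[30,56,16,41]
#12 0x8a→b17/s1 MISS; vc=[56,16,41,9]
#13 0x4a→b9/s1 VC-HIT; vc=[56,16,41,17]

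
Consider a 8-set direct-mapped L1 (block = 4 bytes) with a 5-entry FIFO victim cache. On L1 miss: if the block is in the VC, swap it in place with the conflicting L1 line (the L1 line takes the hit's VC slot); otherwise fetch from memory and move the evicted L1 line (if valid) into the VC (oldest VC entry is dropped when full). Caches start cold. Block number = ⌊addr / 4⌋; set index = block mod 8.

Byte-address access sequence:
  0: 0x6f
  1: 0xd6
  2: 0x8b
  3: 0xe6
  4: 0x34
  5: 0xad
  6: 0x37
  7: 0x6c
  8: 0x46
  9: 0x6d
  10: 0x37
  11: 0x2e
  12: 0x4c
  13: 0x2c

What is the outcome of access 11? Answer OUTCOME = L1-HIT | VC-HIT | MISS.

  [0] addr=0x6f blk=27 s=3: MISS | VC []
  [1] addr=0xd6 blk=53 s=5: MISS | VC []
  [2] addr=0x8b blk=34 s=2: MISS | VC []
  [3] addr=0xe6 blk=57 s=1: MISS | VC []
  [4] addr=0x34 blk=13 s=5: MISS | VC [53]
  [5] addr=0xad blk=43 s=3: MISS | VC [53, 27]
  [6] addr=0x37 blk=13 s=5: L1-HIT | VC [53, 27]
  [7] addr=0x6c blk=27 s=3: VC-HIT | VC [53, 43]
  [8] addr=0x46 blk=17 s=1: MISS | VC [53, 43, 57]
  [9] addr=0x6d blk=27 s=3: L1-HIT | VC [53, 43, 57]
  [10] addr=0x37 blk=13 s=5: L1-HIT | VC [53, 43, 57]
  [11] addr=0x2e blk=11 s=3: MISS | VC [53, 43, 57, 27]
  [12] addr=0x4c blk=19 s=3: MISS | VC [53, 43, 57, 27, 11]
  [13] addr=0x2c blk=11 s=3: VC-HIT | VC [53, 43, 57, 27, 19]

OUTCOME = MISS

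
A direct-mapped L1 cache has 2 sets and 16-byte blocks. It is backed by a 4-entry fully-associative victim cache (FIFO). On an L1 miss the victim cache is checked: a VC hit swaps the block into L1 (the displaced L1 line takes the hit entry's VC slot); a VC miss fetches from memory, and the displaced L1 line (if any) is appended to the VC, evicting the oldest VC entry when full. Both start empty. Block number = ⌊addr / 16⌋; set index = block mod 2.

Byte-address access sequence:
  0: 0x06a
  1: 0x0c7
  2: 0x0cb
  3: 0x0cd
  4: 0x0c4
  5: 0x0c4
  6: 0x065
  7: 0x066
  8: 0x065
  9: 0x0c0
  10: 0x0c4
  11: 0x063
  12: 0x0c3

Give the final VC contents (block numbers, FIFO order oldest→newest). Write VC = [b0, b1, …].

VC = [6]

  [0] addr=0x6a blk=6 s=0: MISS | VC []
  [1] addr=0xc7 blk=12 s=0: MISS | VC [6]
  [2] addr=0xcb blk=12 s=0: L1-HIT | VC [6]
  [3] addr=0xcd blk=12 s=0: L1-HIT | VC [6]
  [4] addr=0xc4 blk=12 s=0: L1-HIT | VC [6]
  [5] addr=0xc4 blk=12 s=0: L1-HIT | VC [6]
  [6] addr=0x65 blk=6 s=0: VC-HIT | VC [12]
  [7] addr=0x66 blk=6 s=0: L1-HIT | VC [12]
  [8] addr=0x65 blk=6 s=0: L1-HIT | VC [12]
  [9] addr=0xc0 blk=12 s=0: VC-HIT | VC [6]
  [10] addr=0xc4 blk=12 s=0: L1-HIT | VC [6]
  [11] addr=0x63 blk=6 s=0: VC-HIT | VC [12]
  [12] addr=0xc3 blk=12 s=0: VC-HIT | VC [6]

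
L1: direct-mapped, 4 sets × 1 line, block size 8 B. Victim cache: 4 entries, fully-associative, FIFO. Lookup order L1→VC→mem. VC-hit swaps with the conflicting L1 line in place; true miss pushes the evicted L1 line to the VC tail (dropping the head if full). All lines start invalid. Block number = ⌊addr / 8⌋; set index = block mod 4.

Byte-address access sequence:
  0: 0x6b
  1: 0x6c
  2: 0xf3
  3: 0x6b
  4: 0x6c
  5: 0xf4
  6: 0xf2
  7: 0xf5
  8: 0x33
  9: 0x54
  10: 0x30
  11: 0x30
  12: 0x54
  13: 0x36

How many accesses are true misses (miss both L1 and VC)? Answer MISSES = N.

  [0] addr=0x6b blk=13 s=1: MISS | VC []
  [1] addr=0x6c blk=13 s=1: L1-HIT | VC []
  [2] addr=0xf3 blk=30 s=2: MISS | VC []
  [3] addr=0x6b blk=13 s=1: L1-HIT | VC []
  [4] addr=0x6c blk=13 s=1: L1-HIT | VC []
  [5] addr=0xf4 blk=30 s=2: L1-HIT | VC []
  [6] addr=0xf2 blk=30 s=2: L1-HIT | VC []
  [7] addr=0xf5 blk=30 s=2: L1-HIT | VC []
  [8] addr=0x33 blk=6 s=2: MISS | VC [30]
  [9] addr=0x54 blk=10 s=2: MISS | VC [30, 6]
  [10] addr=0x30 blk=6 s=2: VC-HIT | VC [30, 10]
  [11] addr=0x30 blk=6 s=2: L1-HIT | VC [30, 10]
  [12] addr=0x54 blk=10 s=2: VC-HIT | VC [30, 6]
  [13] addr=0x36 blk=6 s=2: VC-HIT | VC [30, 10]

MISSES = 4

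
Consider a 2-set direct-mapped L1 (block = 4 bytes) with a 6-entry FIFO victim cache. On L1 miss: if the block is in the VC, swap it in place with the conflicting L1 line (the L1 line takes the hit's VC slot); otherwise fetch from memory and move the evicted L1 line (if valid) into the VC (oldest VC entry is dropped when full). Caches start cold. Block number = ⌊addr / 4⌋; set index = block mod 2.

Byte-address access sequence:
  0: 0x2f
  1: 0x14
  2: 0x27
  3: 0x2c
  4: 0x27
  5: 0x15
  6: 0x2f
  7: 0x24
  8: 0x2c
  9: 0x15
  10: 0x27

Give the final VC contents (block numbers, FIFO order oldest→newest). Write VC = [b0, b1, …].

VC = [11, 5]

#0 0x2f→b11/s1 MISS; vc=[]
#1 0x14→b5/s1 MISS; vc=[11]
#2 0x27→b9/s1 MISS; vc=[11,5]
#3 0x2c→b11/s1 VC-HIT; vc=[9,5]
#4 0x27→b9/s1 VC-HIT; vc=[11,5]
#5 0x15→b5/s1 VC-HIT; vc=[11,9]
#6 0x2f→b11/s1 VC-HIT; vc=[5,9]
#7 0x24→b9/s1 VC-HIT; vc=[5,11]
#8 0x2c→b11/s1 VC-HIT; vc=[5,9]
#9 0x15→b5/s1 VC-HIT; vc=[11,9]
#10 0x27→b9/s1 VC-HIT; vc=[11,5]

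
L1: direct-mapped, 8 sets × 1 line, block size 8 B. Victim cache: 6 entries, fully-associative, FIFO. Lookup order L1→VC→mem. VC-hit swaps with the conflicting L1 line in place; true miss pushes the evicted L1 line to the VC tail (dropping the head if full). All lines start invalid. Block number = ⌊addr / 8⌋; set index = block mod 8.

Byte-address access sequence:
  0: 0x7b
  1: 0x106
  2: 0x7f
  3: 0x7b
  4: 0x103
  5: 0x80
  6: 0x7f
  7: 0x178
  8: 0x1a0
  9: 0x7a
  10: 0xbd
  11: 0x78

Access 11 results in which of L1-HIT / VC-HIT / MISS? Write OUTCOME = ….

OUTCOME = VC-HIT

#0 0x7b→b15/s7 MISS; vc=[]
#1 0x106→b32/s0 MISS; vc=[]
#2 0x7f→b15/s7 L1-HIT; vc=[]
#3 0x7b→b15/s7 L1-HIT; vc=[]
#4 0x103→b32/s0 L1-HIT; vc=[]
#5 0x80→b16/s0 MISS; vc=[32]
#6 0x7f→b15/s7 L1-HIT; vc=[32]
#7 0x178→b47/s7 MISS; vc=[32,15]
#8 0x1a0→b52/s4 MISS; vc=[32,15]
#9 0x7a→b15/s7 VC-HIT; vc=[32,47]
#10 0xbd→b23/s7 MISS; vc=[32,47,15]
#11 0x78→b15/s7 VC-HIT; vc=[32,47,23]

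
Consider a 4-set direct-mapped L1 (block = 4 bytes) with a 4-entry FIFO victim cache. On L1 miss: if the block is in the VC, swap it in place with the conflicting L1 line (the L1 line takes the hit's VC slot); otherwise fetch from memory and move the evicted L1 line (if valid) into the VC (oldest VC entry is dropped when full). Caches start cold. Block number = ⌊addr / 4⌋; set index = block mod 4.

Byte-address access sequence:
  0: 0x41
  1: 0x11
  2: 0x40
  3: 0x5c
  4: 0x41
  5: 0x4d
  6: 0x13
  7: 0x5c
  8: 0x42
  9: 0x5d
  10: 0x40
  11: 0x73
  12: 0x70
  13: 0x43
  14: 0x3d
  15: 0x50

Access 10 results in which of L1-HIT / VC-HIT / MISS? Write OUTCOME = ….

OUTCOME = L1-HIT

0: 0x41 (blk 16, set 0) → MISS  vc=[]
1: 0x11 (blk 4, set 0) → MISS  vc=[16]
2: 0x40 (blk 16, set 0) → VC-HIT  vc=[4]
3: 0x5c (blk 23, set 3) → MISS  vc=[4]
4: 0x41 (blk 16, set 0) → L1-HIT  vc=[4]
5: 0x4d (blk 19, set 3) → MISS  vc=[4, 23]
6: 0x13 (blk 4, set 0) → VC-HIT  vc=[16, 23]
7: 0x5c (blk 23, set 3) → VC-HIT  vc=[16, 19]
8: 0x42 (blk 16, set 0) → VC-HIT  vc=[4, 19]
9: 0x5d (blk 23, set 3) → L1-HIT  vc=[4, 19]
10: 0x40 (blk 16, set 0) → L1-HIT  vc=[4, 19]
11: 0x73 (blk 28, set 0) → MISS  vc=[4, 19, 16]
12: 0x70 (blk 28, set 0) → L1-HIT  vc=[4, 19, 16]
13: 0x43 (blk 16, set 0) → VC-HIT  vc=[4, 19, 28]
14: 0x3d (blk 15, set 3) → MISS  vc=[4, 19, 28, 23]
15: 0x50 (blk 20, set 0) → MISS  vc=[19, 28, 23, 16]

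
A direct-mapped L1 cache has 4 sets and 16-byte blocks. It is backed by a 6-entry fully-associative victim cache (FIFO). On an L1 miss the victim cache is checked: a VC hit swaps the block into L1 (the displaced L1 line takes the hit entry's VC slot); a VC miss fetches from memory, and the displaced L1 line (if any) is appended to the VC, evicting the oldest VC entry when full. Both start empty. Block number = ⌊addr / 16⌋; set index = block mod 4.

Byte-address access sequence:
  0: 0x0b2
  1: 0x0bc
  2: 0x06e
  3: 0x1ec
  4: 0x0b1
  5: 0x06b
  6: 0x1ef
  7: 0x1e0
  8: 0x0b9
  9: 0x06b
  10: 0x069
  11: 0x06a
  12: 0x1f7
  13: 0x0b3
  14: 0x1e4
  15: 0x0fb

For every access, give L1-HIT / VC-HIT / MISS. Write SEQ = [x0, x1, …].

SEQ = [MISS, L1-HIT, MISS, MISS, L1-HIT, VC-HIT, VC-HIT, L1-HIT, L1-HIT, VC-HIT, L1-HIT, L1-HIT, MISS, VC-HIT, VC-HIT, MISS]

  [0] addr=0xb2 blk=11 s=3: MISS | VC []
  [1] addr=0xbc blk=11 s=3: L1-HIT | VC []
  [2] addr=0x6e blk=6 s=2: MISS | VC []
  [3] addr=0x1ec blk=30 s=2: MISS | VC [6]
  [4] addr=0xb1 blk=11 s=3: L1-HIT | VC [6]
  [5] addr=0x6b blk=6 s=2: VC-HIT | VC [30]
  [6] addr=0x1ef blk=30 s=2: VC-HIT | VC [6]
  [7] addr=0x1e0 blk=30 s=2: L1-HIT | VC [6]
  [8] addr=0xb9 blk=11 s=3: L1-HIT | VC [6]
  [9] addr=0x6b blk=6 s=2: VC-HIT | VC [30]
  [10] addr=0x69 blk=6 s=2: L1-HIT | VC [30]
  [11] addr=0x6a blk=6 s=2: L1-HIT | VC [30]
  [12] addr=0x1f7 blk=31 s=3: MISS | VC [30, 11]
  [13] addr=0xb3 blk=11 s=3: VC-HIT | VC [30, 31]
  [14] addr=0x1e4 blk=30 s=2: VC-HIT | VC [6, 31]
  [15] addr=0xfb blk=15 s=3: MISS | VC [6, 31, 11]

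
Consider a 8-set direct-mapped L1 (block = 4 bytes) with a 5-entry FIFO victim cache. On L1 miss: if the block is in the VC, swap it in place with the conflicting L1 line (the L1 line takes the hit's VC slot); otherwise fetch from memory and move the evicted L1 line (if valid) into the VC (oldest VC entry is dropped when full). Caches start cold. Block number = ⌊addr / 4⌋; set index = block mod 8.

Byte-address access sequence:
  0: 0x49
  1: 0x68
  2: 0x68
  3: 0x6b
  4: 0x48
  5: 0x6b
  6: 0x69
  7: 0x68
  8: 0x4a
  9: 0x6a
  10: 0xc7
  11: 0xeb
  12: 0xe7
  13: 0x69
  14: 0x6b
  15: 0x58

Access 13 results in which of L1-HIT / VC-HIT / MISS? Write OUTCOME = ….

#0 0x49→b18/s2 MISS; vc=[]
#1 0x68→b26/s2 MISS; vc=[18]
#2 0x68→b26/s2 L1-HIT; vc=[18]
#3 0x6b→b26/s2 L1-HIT; vc=[18]
#4 0x48→b18/s2 VC-HIT; vc=[26]
#5 0x6b→b26/s2 VC-HIT; vc=[18]
#6 0x69→b26/s2 L1-HIT; vc=[18]
#7 0x68→b26/s2 L1-HIT; vc=[18]
#8 0x4a→b18/s2 VC-HIT; vc=[26]
#9 0x6a→b26/s2 VC-HIT; vc=[18]
#10 0xc7→b49/s1 MISS; vc=[18]
#11 0xeb→b58/s2 MISS; vc=[18,26]
#12 0xe7→b57/s1 MISS; vc=[18,26,49]
#13 0x69→b26/s2 VC-HIT; vc=[18,58,49]
#14 0x6b→b26/s2 L1-HIT; vc=[18,58,49]
#15 0x58→b22/s6 MISS; vc=[18,58,49]

OUTCOME = VC-HIT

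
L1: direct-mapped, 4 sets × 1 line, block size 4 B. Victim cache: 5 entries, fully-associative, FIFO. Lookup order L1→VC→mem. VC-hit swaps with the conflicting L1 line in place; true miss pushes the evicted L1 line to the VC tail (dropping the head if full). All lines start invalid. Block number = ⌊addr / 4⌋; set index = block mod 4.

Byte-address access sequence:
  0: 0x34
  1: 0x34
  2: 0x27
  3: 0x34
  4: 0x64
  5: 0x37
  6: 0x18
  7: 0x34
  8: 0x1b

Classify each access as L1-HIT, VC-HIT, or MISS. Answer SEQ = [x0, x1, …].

SEQ = [MISS, L1-HIT, MISS, VC-HIT, MISS, VC-HIT, MISS, L1-HIT, L1-HIT]

#0 0x34→b13/s1 MISS; vc=[]
#1 0x34→b13/s1 L1-HIT; vc=[]
#2 0x27→b9/s1 MISS; vc=[13]
#3 0x34→b13/s1 VC-HIT; vc=[9]
#4 0x64→b25/s1 MISS; vc=[9,13]
#5 0x37→b13/s1 VC-HIT; vc=[9,25]
#6 0x18→b6/s2 MISS; vc=[9,25]
#7 0x34→b13/s1 L1-HIT; vc=[9,25]
#8 0x1b→b6/s2 L1-HIT; vc=[9,25]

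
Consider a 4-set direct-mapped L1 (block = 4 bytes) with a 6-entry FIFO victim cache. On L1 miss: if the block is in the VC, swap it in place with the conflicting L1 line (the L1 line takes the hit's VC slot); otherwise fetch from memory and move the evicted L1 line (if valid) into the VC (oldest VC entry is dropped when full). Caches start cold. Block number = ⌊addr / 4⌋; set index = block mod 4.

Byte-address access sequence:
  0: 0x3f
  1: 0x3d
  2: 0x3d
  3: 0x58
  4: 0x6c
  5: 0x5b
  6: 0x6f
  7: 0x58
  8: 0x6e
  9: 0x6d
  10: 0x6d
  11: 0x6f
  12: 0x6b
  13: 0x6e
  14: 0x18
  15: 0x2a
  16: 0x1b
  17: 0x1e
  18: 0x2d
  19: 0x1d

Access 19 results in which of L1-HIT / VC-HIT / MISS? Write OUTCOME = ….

OUTCOME = VC-HIT

#0 0x3f→b15/s3 MISS; vc=[]
#1 0x3d→b15/s3 L1-HIT; vc=[]
#2 0x3d→b15/s3 L1-HIT; vc=[]
#3 0x58→b22/s2 MISS; vc=[]
#4 0x6c→b27/s3 MISS; vc=[15]
#5 0x5b→b22/s2 L1-HIT; vc=[15]
#6 0x6f→b27/s3 L1-HIT; vc=[15]
#7 0x58→b22/s2 L1-HIT; vc=[15]
#8 0x6e→b27/s3 L1-HIT; vc=[15]
#9 0x6d→b27/s3 L1-HIT; vc=[15]
#10 0x6d→b27/s3 L1-HIT; vc=[15]
#11 0x6f→b27/s3 L1-HIT; vc=[15]
#12 0x6b→b26/s2 MISS; vc=[15,22]
#13 0x6e→b27/s3 L1-HIT; vc=[15,22]
#14 0x18→b6/s2 MISS; vc=[15,22,26]
#15 0x2a→b10/s2 MISS; vc=[15,22,26,6]
#16 0x1b→b6/s2 VC-HIT; vc=[15,22,26,10]
#17 0x1e→b7/s3 MISS; vc=[15,22,26,10,27]
#18 0x2d→b11/s3 MISS; vc=[15,22,26,10,27,7]
#19 0x1d→b7/s3 VC-HIT; vc=[15,22,26,10,27,11]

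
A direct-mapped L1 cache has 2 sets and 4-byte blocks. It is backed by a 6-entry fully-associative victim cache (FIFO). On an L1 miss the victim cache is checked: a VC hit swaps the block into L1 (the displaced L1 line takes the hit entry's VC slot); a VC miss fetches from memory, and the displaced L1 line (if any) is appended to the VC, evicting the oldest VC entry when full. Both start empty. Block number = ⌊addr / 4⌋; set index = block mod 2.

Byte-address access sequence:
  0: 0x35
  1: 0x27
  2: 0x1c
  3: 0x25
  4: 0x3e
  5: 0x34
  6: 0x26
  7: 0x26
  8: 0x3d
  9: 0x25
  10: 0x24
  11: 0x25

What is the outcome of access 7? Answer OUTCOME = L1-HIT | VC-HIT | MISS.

OUTCOME = L1-HIT

#0 0x35→b13/s1 MISS; vc=[]
#1 0x27→b9/s1 MISS; vc=[13]
#2 0x1c→b7/s1 MISS; vc=[13,9]
#3 0x25→b9/s1 VC-HIT; vc=[13,7]
#4 0x3e→b15/s1 MISS; vc=[13,7,9]
#5 0x34→b13/s1 VC-HIT; vc=[15,7,9]
#6 0x26→b9/s1 VC-HIT; vc=[15,7,13]
#7 0x26→b9/s1 L1-HIT; vc=[15,7,13]
#8 0x3d→b15/s1 VC-HIT; vc=[9,7,13]
#9 0x25→b9/s1 VC-HIT; vc=[15,7,13]
#10 0x24→b9/s1 L1-HIT; vc=[15,7,13]
#11 0x25→b9/s1 L1-HIT; vc=[15,7,13]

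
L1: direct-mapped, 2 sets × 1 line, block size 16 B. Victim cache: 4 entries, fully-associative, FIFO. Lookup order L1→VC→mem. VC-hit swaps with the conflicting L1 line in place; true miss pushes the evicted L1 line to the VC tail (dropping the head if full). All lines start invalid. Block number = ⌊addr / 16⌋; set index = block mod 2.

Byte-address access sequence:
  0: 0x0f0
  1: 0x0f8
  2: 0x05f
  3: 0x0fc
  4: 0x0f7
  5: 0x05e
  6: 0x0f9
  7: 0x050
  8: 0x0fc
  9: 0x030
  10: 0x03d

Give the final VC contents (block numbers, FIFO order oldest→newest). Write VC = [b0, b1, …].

VC = [5, 15]

0: 0xf0 (blk 15, set 1) → MISS  vc=[]
1: 0xf8 (blk 15, set 1) → L1-HIT  vc=[]
2: 0x5f (blk 5, set 1) → MISS  vc=[15]
3: 0xfc (blk 15, set 1) → VC-HIT  vc=[5]
4: 0xf7 (blk 15, set 1) → L1-HIT  vc=[5]
5: 0x5e (blk 5, set 1) → VC-HIT  vc=[15]
6: 0xf9 (blk 15, set 1) → VC-HIT  vc=[5]
7: 0x50 (blk 5, set 1) → VC-HIT  vc=[15]
8: 0xfc (blk 15, set 1) → VC-HIT  vc=[5]
9: 0x30 (blk 3, set 1) → MISS  vc=[5, 15]
10: 0x3d (blk 3, set 1) → L1-HIT  vc=[5, 15]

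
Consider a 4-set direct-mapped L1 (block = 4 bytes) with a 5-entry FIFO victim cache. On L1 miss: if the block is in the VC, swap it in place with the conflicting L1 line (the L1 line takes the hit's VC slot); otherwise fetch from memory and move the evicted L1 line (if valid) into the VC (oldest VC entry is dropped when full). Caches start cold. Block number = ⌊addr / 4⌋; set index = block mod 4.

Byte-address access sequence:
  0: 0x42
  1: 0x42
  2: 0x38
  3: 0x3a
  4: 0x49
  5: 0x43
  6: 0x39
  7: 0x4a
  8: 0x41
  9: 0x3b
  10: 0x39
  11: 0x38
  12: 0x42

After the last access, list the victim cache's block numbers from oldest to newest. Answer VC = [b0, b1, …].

VC = [18]

0: 0x42 (blk 16, set 0) → MISS  vc=[]
1: 0x42 (blk 16, set 0) → L1-HIT  vc=[]
2: 0x38 (blk 14, set 2) → MISS  vc=[]
3: 0x3a (blk 14, set 2) → L1-HIT  vc=[]
4: 0x49 (blk 18, set 2) → MISS  vc=[14]
5: 0x43 (blk 16, set 0) → L1-HIT  vc=[14]
6: 0x39 (blk 14, set 2) → VC-HIT  vc=[18]
7: 0x4a (blk 18, set 2) → VC-HIT  vc=[14]
8: 0x41 (blk 16, set 0) → L1-HIT  vc=[14]
9: 0x3b (blk 14, set 2) → VC-HIT  vc=[18]
10: 0x39 (blk 14, set 2) → L1-HIT  vc=[18]
11: 0x38 (blk 14, set 2) → L1-HIT  vc=[18]
12: 0x42 (blk 16, set 0) → L1-HIT  vc=[18]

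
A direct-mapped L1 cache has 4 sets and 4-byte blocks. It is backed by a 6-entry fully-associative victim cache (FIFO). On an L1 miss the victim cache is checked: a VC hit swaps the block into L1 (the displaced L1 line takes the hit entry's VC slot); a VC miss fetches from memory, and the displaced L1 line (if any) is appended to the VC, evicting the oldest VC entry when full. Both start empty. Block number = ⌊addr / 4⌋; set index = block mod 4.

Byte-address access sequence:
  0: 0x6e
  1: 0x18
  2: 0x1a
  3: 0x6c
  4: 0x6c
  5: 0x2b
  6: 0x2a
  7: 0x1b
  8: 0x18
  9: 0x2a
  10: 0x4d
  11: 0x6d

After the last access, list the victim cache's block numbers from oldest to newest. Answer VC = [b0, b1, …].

#0 0x6e→b27/s3 MISS; vc=[]
#1 0x18→b6/s2 MISS; vc=[]
#2 0x1a→b6/s2 L1-HIT; vc=[]
#3 0x6c→b27/s3 L1-HIT; vc=[]
#4 0x6c→b27/s3 L1-HIT; vc=[]
#5 0x2b→b10/s2 MISS; vc=[6]
#6 0x2a→b10/s2 L1-HIT; vc=[6]
#7 0x1b→b6/s2 VC-HIT; vc=[10]
#8 0x18→b6/s2 L1-HIT; vc=[10]
#9 0x2a→b10/s2 VC-HIT; vc=[6]
#10 0x4d→b19/s3 MISS; vc=[6,27]
#11 0x6d→b27/s3 VC-HIT; vc=[6,19]

VC = [6, 19]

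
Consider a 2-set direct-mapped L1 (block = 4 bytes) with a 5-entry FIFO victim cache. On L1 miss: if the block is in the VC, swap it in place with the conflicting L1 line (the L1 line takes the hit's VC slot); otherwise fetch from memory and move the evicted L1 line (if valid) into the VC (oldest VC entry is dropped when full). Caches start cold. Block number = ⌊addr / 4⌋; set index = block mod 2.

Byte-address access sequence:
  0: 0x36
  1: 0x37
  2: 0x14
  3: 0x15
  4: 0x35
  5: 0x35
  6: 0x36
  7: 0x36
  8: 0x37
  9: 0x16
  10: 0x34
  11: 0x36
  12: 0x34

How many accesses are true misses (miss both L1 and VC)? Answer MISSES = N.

MISSES = 2

#0 0x36→b13/s1 MISS; vc=[]
#1 0x37→b13/s1 L1-HIT; vc=[]
#2 0x14→b5/s1 MISS; vc=[13]
#3 0x15→b5/s1 L1-HIT; vc=[13]
#4 0x35→b13/s1 VC-HIT; vc=[5]
#5 0x35→b13/s1 L1-HIT; vc=[5]
#6 0x36→b13/s1 L1-HIT; vc=[5]
#7 0x36→b13/s1 L1-HIT; vc=[5]
#8 0x37→b13/s1 L1-HIT; vc=[5]
#9 0x16→b5/s1 VC-HIT; vc=[13]
#10 0x34→b13/s1 VC-HIT; vc=[5]
#11 0x36→b13/s1 L1-HIT; vc=[5]
#12 0x34→b13/s1 L1-HIT; vc=[5]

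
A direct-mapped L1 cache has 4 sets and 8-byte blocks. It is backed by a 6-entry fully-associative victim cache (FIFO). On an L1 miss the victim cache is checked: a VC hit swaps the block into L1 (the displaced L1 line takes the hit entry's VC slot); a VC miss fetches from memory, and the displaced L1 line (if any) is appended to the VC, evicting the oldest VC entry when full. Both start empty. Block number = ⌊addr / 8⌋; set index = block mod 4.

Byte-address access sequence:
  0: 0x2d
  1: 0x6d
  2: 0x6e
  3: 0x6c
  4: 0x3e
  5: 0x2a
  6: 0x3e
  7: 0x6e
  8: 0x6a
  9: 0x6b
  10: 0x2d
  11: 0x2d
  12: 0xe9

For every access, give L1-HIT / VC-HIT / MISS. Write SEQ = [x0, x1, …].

#0 0x2d→b5/s1 MISS; vc=[]
#1 0x6d→b13/s1 MISS; vc=[5]
#2 0x6e→b13/s1 L1-HIT; vc=[5]
#3 0x6c→b13/s1 L1-HIT; vc=[5]
#4 0x3e→b7/s3 MISS; vc=[5]
#5 0x2a→b5/s1 VC-HIT; vc=[13]
#6 0x3e→b7/s3 L1-HIT; vc=[13]
#7 0x6e→b13/s1 VC-HIT; vc=[5]
#8 0x6a→b13/s1 L1-HIT; vc=[5]
#9 0x6b→b13/s1 L1-HIT; vc=[5]
#10 0x2d→b5/s1 VC-HIT; vc=[13]
#11 0x2d→b5/s1 L1-HIT; vc=[13]
#12 0xe9→b29/s1 MISS; vc=[13,5]

SEQ = [MISS, MISS, L1-HIT, L1-HIT, MISS, VC-HIT, L1-HIT, VC-HIT, L1-HIT, L1-HIT, VC-HIT, L1-HIT, MISS]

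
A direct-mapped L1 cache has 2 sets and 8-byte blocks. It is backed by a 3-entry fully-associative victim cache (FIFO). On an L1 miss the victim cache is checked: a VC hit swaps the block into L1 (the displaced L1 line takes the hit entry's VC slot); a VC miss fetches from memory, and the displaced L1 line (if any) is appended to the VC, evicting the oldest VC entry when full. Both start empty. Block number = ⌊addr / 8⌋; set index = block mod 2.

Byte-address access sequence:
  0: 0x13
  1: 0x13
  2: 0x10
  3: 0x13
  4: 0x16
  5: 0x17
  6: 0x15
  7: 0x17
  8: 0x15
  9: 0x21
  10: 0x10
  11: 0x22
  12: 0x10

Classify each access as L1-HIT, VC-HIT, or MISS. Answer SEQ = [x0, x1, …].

#0 0x13→b2/s0 MISS; vc=[]
#1 0x13→b2/s0 L1-HIT; vc=[]
#2 0x10→b2/s0 L1-HIT; vc=[]
#3 0x13→b2/s0 L1-HIT; vc=[]
#4 0x16→b2/s0 L1-HIT; vc=[]
#5 0x17→b2/s0 L1-HIT; vc=[]
#6 0x15→b2/s0 L1-HIT; vc=[]
#7 0x17→b2/s0 L1-HIT; vc=[]
#8 0x15→b2/s0 L1-HIT; vc=[]
#9 0x21→b4/s0 MISS; vc=[2]
#10 0x10→b2/s0 VC-HIT; vc=[4]
#11 0x22→b4/s0 VC-HIT; vc=[2]
#12 0x10→b2/s0 VC-HIT; vc=[4]

SEQ = [MISS, L1-HIT, L1-HIT, L1-HIT, L1-HIT, L1-HIT, L1-HIT, L1-HIT, L1-HIT, MISS, VC-HIT, VC-HIT, VC-HIT]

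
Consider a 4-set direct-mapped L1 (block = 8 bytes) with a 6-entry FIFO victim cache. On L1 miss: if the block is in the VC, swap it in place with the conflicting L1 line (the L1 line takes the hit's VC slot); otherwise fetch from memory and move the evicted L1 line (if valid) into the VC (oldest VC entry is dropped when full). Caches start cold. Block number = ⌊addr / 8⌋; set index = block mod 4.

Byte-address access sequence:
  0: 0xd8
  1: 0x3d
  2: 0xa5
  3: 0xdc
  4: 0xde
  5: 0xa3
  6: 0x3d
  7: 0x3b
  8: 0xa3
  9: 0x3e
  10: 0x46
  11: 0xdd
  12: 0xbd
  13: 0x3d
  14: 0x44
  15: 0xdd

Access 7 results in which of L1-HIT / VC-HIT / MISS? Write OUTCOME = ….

0: 0xd8 (blk 27, set 3) → MISS  vc=[]
1: 0x3d (blk 7, set 3) → MISS  vc=[27]
2: 0xa5 (blk 20, set 0) → MISS  vc=[27]
3: 0xdc (blk 27, set 3) → VC-HIT  vc=[7]
4: 0xde (blk 27, set 3) → L1-HIT  vc=[7]
5: 0xa3 (blk 20, set 0) → L1-HIT  vc=[7]
6: 0x3d (blk 7, set 3) → VC-HIT  vc=[27]
7: 0x3b (blk 7, set 3) → L1-HIT  vc=[27]
8: 0xa3 (blk 20, set 0) → L1-HIT  vc=[27]
9: 0x3e (blk 7, set 3) → L1-HIT  vc=[27]
10: 0x46 (blk 8, set 0) → MISS  vc=[27, 20]
11: 0xdd (blk 27, set 3) → VC-HIT  vc=[7, 20]
12: 0xbd (blk 23, set 3) → MISS  vc=[7, 20, 27]
13: 0x3d (blk 7, set 3) → VC-HIT  vc=[23, 20, 27]
14: 0x44 (blk 8, set 0) → L1-HIT  vc=[23, 20, 27]
15: 0xdd (blk 27, set 3) → VC-HIT  vc=[23, 20, 7]

OUTCOME = L1-HIT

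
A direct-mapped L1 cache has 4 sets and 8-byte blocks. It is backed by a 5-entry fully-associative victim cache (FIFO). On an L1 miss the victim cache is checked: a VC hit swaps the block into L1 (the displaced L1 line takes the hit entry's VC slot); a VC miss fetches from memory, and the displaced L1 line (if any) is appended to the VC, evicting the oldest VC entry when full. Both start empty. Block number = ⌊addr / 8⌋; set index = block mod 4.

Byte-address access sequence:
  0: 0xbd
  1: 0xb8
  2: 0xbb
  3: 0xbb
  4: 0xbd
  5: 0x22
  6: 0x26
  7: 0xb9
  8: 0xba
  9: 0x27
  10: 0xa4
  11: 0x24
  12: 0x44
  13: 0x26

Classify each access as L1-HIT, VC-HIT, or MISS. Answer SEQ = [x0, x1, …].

  [0] addr=0xbd blk=23 s=3: MISS | VC []
  [1] addr=0xb8 blk=23 s=3: L1-HIT | VC []
  [2] addr=0xbb blk=23 s=3: L1-HIT | VC []
  [3] addr=0xbb blk=23 s=3: L1-HIT | VC []
  [4] addr=0xbd blk=23 s=3: L1-HIT | VC []
  [5] addr=0x22 blk=4 s=0: MISS | VC []
  [6] addr=0x26 blk=4 s=0: L1-HIT | VC []
  [7] addr=0xb9 blk=23 s=3: L1-HIT | VC []
  [8] addr=0xba blk=23 s=3: L1-HIT | VC []
  [9] addr=0x27 blk=4 s=0: L1-HIT | VC []
  [10] addr=0xa4 blk=20 s=0: MISS | VC [4]
  [11] addr=0x24 blk=4 s=0: VC-HIT | VC [20]
  [12] addr=0x44 blk=8 s=0: MISS | VC [20, 4]
  [13] addr=0x26 blk=4 s=0: VC-HIT | VC [20, 8]

SEQ = [MISS, L1-HIT, L1-HIT, L1-HIT, L1-HIT, MISS, L1-HIT, L1-HIT, L1-HIT, L1-HIT, MISS, VC-HIT, MISS, VC-HIT]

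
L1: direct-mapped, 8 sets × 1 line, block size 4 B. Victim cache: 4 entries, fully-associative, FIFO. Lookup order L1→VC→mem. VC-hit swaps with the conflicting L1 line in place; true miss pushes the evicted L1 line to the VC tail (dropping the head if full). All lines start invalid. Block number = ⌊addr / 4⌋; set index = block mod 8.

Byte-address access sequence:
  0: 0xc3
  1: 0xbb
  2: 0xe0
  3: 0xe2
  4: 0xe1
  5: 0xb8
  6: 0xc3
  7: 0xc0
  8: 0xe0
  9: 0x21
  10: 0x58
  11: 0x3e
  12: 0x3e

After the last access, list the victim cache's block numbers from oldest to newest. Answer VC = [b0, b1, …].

0: 0xc3 (blk 48, set 0) → MISS  vc=[]
1: 0xbb (blk 46, set 6) → MISS  vc=[]
2: 0xe0 (blk 56, set 0) → MISS  vc=[48]
3: 0xe2 (blk 56, set 0) → L1-HIT  vc=[48]
4: 0xe1 (blk 56, set 0) → L1-HIT  vc=[48]
5: 0xb8 (blk 46, set 6) → L1-HIT  vc=[48]
6: 0xc3 (blk 48, set 0) → VC-HIT  vc=[56]
7: 0xc0 (blk 48, set 0) → L1-HIT  vc=[56]
8: 0xe0 (blk 56, set 0) → VC-HIT  vc=[48]
9: 0x21 (blk 8, set 0) → MISS  vc=[48, 56]
10: 0x58 (blk 22, set 6) → MISS  vc=[48, 56, 46]
11: 0x3e (blk 15, set 7) → MISS  vc=[48, 56, 46]
12: 0x3e (blk 15, set 7) → L1-HIT  vc=[48, 56, 46]

VC = [48, 56, 46]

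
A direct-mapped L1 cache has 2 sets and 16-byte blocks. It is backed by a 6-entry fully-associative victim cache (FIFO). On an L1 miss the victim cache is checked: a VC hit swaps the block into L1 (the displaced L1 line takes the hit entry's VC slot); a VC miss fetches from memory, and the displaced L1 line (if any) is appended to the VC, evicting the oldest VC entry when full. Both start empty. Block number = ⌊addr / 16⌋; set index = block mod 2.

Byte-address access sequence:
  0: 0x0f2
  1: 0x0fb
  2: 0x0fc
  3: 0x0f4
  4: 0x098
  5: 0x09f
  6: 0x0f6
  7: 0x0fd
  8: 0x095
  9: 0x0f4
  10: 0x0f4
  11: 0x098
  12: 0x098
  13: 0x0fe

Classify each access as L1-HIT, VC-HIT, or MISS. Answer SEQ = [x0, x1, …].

#0 0xf2→b15/s1 MISS; vc=[]
#1 0xfb→b15/s1 L1-HIT; vc=[]
#2 0xfc→b15/s1 L1-HIT; vc=[]
#3 0xf4→b15/s1 L1-HIT; vc=[]
#4 0x98→b9/s1 MISS; vc=[15]
#5 0x9f→b9/s1 L1-HIT; vc=[15]
#6 0xf6→b15/s1 VC-HIT; vc=[9]
#7 0xfd→b15/s1 L1-HIT; vc=[9]
#8 0x95→b9/s1 VC-HIT; vc=[15]
#9 0xf4→b15/s1 VC-HIT; vc=[9]
#10 0xf4→b15/s1 L1-HIT; vc=[9]
#11 0x98→b9/s1 VC-HIT; vc=[15]
#12 0x98→b9/s1 L1-HIT; vc=[15]
#13 0xfe→b15/s1 VC-HIT; vc=[9]

SEQ = [MISS, L1-HIT, L1-HIT, L1-HIT, MISS, L1-HIT, VC-HIT, L1-HIT, VC-HIT, VC-HIT, L1-HIT, VC-HIT, L1-HIT, VC-HIT]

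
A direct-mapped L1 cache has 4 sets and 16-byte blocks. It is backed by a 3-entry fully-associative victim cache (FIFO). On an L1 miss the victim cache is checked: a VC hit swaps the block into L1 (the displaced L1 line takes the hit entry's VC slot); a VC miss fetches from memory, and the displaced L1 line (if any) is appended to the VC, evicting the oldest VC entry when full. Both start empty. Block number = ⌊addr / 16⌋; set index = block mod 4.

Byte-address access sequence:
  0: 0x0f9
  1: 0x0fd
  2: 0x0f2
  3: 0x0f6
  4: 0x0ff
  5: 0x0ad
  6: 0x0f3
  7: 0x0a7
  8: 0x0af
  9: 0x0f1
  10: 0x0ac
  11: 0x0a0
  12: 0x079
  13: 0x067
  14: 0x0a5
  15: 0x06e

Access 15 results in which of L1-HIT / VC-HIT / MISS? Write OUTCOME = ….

OUTCOME = VC-HIT

  [0] addr=0xf9 blk=15 s=3: MISS | VC []
  [1] addr=0xfd blk=15 s=3: L1-HIT | VC []
  [2] addr=0xf2 blk=15 s=3: L1-HIT | VC []
  [3] addr=0xf6 blk=15 s=3: L1-HIT | VC []
  [4] addr=0xff blk=15 s=3: L1-HIT | VC []
  [5] addr=0xad blk=10 s=2: MISS | VC []
  [6] addr=0xf3 blk=15 s=3: L1-HIT | VC []
  [7] addr=0xa7 blk=10 s=2: L1-HIT | VC []
  [8] addr=0xaf blk=10 s=2: L1-HIT | VC []
  [9] addr=0xf1 blk=15 s=3: L1-HIT | VC []
  [10] addr=0xac blk=10 s=2: L1-HIT | VC []
  [11] addr=0xa0 blk=10 s=2: L1-HIT | VC []
  [12] addr=0x79 blk=7 s=3: MISS | VC [15]
  [13] addr=0x67 blk=6 s=2: MISS | VC [15, 10]
  [14] addr=0xa5 blk=10 s=2: VC-HIT | VC [15, 6]
  [15] addr=0x6e blk=6 s=2: VC-HIT | VC [15, 10]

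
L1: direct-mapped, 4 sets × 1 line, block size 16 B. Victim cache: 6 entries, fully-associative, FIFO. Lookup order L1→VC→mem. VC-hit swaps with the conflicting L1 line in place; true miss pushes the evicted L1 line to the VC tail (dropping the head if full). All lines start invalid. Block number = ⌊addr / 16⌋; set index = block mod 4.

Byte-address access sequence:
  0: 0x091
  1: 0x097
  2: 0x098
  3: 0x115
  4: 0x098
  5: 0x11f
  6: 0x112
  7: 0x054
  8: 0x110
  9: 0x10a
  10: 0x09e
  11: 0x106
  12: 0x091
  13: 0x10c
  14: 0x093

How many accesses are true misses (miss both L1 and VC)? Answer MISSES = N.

MISSES = 4

0: 0x91 (blk 9, set 1) → MISS  vc=[]
1: 0x97 (blk 9, set 1) → L1-HIT  vc=[]
2: 0x98 (blk 9, set 1) → L1-HIT  vc=[]
3: 0x115 (blk 17, set 1) → MISS  vc=[9]
4: 0x98 (blk 9, set 1) → VC-HIT  vc=[17]
5: 0x11f (blk 17, set 1) → VC-HIT  vc=[9]
6: 0x112 (blk 17, set 1) → L1-HIT  vc=[9]
7: 0x54 (blk 5, set 1) → MISS  vc=[9, 17]
8: 0x110 (blk 17, set 1) → VC-HIT  vc=[9, 5]
9: 0x10a (blk 16, set 0) → MISS  vc=[9, 5]
10: 0x9e (blk 9, set 1) → VC-HIT  vc=[17, 5]
11: 0x106 (blk 16, set 0) → L1-HIT  vc=[17, 5]
12: 0x91 (blk 9, set 1) → L1-HIT  vc=[17, 5]
13: 0x10c (blk 16, set 0) → L1-HIT  vc=[17, 5]
14: 0x93 (blk 9, set 1) → L1-HIT  vc=[17, 5]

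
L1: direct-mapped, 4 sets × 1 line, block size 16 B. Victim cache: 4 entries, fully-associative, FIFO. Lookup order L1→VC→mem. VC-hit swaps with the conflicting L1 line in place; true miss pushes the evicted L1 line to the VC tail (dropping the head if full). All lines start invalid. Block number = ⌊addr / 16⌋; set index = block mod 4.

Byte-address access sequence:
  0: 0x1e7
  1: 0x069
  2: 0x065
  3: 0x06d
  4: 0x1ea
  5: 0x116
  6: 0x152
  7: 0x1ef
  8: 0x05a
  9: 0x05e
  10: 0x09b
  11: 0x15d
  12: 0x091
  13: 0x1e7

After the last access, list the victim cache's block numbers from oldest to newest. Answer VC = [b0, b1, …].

VC = [6, 17, 21, 5]

0: 0x1e7 (blk 30, set 2) → MISS  vc=[]
1: 0x69 (blk 6, set 2) → MISS  vc=[30]
2: 0x65 (blk 6, set 2) → L1-HIT  vc=[30]
3: 0x6d (blk 6, set 2) → L1-HIT  vc=[30]
4: 0x1ea (blk 30, set 2) → VC-HIT  vc=[6]
5: 0x116 (blk 17, set 1) → MISS  vc=[6]
6: 0x152 (blk 21, set 1) → MISS  vc=[6, 17]
7: 0x1ef (blk 30, set 2) → L1-HIT  vc=[6, 17]
8: 0x5a (blk 5, set 1) → MISS  vc=[6, 17, 21]
9: 0x5e (blk 5, set 1) → L1-HIT  vc=[6, 17, 21]
10: 0x9b (blk 9, set 1) → MISS  vc=[6, 17, 21, 5]
11: 0x15d (blk 21, set 1) → VC-HIT  vc=[6, 17, 9, 5]
12: 0x91 (blk 9, set 1) → VC-HIT  vc=[6, 17, 21, 5]
13: 0x1e7 (blk 30, set 2) → L1-HIT  vc=[6, 17, 21, 5]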